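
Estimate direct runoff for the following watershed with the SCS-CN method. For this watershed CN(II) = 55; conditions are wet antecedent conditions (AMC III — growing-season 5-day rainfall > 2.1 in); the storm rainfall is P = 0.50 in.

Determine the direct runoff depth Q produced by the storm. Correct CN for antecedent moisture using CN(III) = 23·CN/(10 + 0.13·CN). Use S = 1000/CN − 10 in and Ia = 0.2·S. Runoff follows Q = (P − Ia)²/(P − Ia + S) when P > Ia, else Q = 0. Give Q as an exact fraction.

Adjust CN=55 to AMC III: 23·55/(10 + 0.13·55) → 1265 ÷ (343/20) = 25300/343 ≈ 73.761
S = 1000/(25300/343) − 10 = 900/253 in ≈ 3.557 in
Initial abstraction Ia = S/5 = (900/253)/5 = 180/253 ≈ 0.711 in
P = 0.500 ≤ Ia = 0.711 in: entire storm abstracted, Q = 0.

Q = 0 in ≈ 0.000 in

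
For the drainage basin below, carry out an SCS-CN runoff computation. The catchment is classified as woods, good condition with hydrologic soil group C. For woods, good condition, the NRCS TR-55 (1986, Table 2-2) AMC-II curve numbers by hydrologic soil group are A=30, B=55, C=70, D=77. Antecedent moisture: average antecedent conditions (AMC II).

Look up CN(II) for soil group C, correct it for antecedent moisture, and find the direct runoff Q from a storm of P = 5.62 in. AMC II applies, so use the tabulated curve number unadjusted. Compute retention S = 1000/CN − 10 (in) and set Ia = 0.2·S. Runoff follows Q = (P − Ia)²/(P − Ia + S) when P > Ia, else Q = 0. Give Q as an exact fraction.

NRCS table: woods, good condition, soil group C → CN(II) = 70
CN(II) = 70; AMC II needs no correction.
Max retention: S = 1000/70 − 10 = 30/7 in (≈ 4.286 in)
Initial abstraction Ia = S/5 = (30/7)/5 = 6/7 ≈ 0.857 in
Excess rainfall: 5.620 − 0.857 = 4.763 in; P > Ia so Q > 0
Runoff Q = (P−Ia)²/(P−Ia+S) = (4.763)²/(4.763+4.286) = 2778889/1108450 ≈ 2.507 in

Q = 2778889/1108450 in ≈ 2.507 in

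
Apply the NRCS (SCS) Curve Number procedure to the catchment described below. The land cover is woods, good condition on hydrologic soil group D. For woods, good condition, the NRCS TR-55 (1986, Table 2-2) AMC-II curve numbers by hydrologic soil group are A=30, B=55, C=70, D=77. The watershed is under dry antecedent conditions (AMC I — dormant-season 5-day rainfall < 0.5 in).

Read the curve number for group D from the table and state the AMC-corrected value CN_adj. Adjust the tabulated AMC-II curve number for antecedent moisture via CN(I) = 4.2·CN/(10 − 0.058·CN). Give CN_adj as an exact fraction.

NRCS table: woods, good condition, soil group D → CN(II) = 77
Dry (AMC I): CN(I) = 4.2·77/(10 − 0.058·77) = (1617/5)/(2767/500) = 161700/2767 ≈ 58.439

CN_adj = 161700/2767 ≈ 58.439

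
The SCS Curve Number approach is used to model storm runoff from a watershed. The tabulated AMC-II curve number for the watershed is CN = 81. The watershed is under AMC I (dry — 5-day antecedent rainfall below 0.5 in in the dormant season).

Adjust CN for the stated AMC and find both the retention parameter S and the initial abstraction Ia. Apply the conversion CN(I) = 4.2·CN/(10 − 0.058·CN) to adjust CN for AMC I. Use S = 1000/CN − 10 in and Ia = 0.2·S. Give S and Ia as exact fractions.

CN(I) from CN(II)=81: (4.2·81)/(10 − 0.058·81) = 170100/2651 ≈ 64.164
S = 1000/(170100/2651) − 10 = 9500/1701 in ≈ 5.585 in
Initial abstraction Ia = S/5 = (9500/1701)/5 = 1900/1701 ≈ 1.117 in

S = 9500/1701 in ≈ 5.585 in; Ia = 1900/1701 in ≈ 1.117 in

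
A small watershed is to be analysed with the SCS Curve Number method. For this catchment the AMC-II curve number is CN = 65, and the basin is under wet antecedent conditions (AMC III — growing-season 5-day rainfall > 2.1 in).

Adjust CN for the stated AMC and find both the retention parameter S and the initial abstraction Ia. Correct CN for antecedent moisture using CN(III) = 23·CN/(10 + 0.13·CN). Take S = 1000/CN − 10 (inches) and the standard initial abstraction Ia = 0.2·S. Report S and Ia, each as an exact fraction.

S = 700/299 in ≈ 2.341 in; Ia = 140/299 in ≈ 0.468 in

Wet (AMC III): CN(III) = 23·65/(10 + 0.13·65) = 1495/(369/20) = 29900/369 ≈ 81.030
S = 1000/(29900/369) − 10 = 700/299 in ≈ 2.341 in
Ia = 0.2S: 0.2·2.341 = 0.468 in (exactly 140/299)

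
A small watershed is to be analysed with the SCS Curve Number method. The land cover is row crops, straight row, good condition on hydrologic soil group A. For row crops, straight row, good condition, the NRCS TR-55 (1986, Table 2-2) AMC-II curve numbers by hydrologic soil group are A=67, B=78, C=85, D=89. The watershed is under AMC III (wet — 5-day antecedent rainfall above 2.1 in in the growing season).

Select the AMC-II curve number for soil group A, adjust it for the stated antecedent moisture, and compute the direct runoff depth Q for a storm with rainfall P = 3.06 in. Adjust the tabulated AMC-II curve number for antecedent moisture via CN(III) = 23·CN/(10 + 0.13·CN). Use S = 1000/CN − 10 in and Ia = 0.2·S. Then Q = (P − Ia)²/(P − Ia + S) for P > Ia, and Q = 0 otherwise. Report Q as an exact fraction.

NRCS table: row crops, straight row, good condition, soil group A → CN(II) = 67
Adjust CN=67 to AMC III: 23·67/(10 + 0.13·67) → 1541 ÷ (1871/100) = 154100/1871 ≈ 82.362
Max retention: S = 1000/(154100/1871) − 10 = 3300/1541 in (≈ 2.141 in)
Initial abstraction Ia = S/5 = (3300/1541)/5 = 660/1541 ≈ 0.428 in
P − Ia = 3.060 − 0.428 = 202773/77050 ≈ 2.632 in (> 0, runoff occurs)
Runoff Q = (P−Ia)²/(P−Ia+S) = (2.632)²/(2.632+2.141) = 13705629843/9445636550 ≈ 1.451 in

Q = 13705629843/9445636550 in ≈ 1.451 in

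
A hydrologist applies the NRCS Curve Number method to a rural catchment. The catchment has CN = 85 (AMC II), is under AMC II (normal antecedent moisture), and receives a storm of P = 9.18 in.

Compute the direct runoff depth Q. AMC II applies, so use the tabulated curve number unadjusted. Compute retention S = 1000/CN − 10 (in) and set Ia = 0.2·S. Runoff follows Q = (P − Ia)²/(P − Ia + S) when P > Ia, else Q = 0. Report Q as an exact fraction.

Average conditions: CN = 85 (no AMC adjustment).
S = 1000/85 − 10 = 30/17 in ≈ 1.765 in
Ia = 0.2·(30/17) = 6/17 in ≈ 0.353 in
Excess rainfall: 9.180 − 0.353 = 8.827 in; P > Ia so Q > 0
Q = (7503/850)²/((7503/850) + 30/17) = (56295009/722500)/(9003/850) = 18765003/2550850 in ≈ 7.356 in

Q = 18765003/2550850 in ≈ 7.356 in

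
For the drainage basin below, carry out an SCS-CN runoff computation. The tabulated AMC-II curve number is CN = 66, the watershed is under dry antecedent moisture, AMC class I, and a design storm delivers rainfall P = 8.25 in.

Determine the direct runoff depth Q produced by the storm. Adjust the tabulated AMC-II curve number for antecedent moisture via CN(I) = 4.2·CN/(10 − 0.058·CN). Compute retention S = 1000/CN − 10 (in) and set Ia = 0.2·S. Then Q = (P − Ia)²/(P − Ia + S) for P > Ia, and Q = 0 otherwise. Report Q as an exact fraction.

Q = 258212761/138791268 in ≈ 1.860 in

Dry (AMC I): CN(I) = 4.2·66/(10 − 0.058·66) = (1386/5)/(1543/250) = 69300/1543 ≈ 44.913
Max retention: S = 1000/(69300/1543) − 10 = 8500/693 in (≈ 12.266 in)
Ia = 0.2S: 0.2·12.266 = 2.453 in (exactly 1700/693)
Since P=8.250 > Ia=2.453: effective rainfall P−Ia = 16069/2772 in
Q: (16069/2772)² ÷ (50069/2772) = 258212761/138791268 in (≈ 1.860 in)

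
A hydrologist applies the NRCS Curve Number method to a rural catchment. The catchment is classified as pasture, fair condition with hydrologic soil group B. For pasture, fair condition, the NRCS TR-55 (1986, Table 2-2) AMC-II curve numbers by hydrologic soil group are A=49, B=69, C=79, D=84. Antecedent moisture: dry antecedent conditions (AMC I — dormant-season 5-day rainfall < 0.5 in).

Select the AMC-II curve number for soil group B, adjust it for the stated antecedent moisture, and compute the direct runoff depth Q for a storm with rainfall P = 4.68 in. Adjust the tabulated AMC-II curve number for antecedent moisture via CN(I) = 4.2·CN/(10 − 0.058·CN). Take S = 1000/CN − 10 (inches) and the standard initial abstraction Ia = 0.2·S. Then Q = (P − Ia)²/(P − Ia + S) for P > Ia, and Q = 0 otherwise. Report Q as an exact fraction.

NRCS table: pasture, fair condition, soil group B → CN(II) = 69
Adjust CN=69 to AMC I: 4.2·69/(10 − 0.058·69) → (1449/5) ÷ (2999/500) = 144900/2999 ≈ 48.316
Max retention: S = 1000/(144900/2999) − 10 = 15500/1449 in (≈ 10.697 in)
Ia = 0.2S: 0.2·10.697 = 2.139 in (exactly 3100/1449)
P − Ia = 4.680 − 2.139 = 92033/36225 ≈ 2.541 in (> 0, runoff occurs)
Q = (92033/36225)²/((92033/36225) + 15500/1449) = (8470073089/1312250625)/(479533/36225) = 8470073089/17371082925 in ≈ 0.488 in

Q = 8470073089/17371082925 in ≈ 0.488 in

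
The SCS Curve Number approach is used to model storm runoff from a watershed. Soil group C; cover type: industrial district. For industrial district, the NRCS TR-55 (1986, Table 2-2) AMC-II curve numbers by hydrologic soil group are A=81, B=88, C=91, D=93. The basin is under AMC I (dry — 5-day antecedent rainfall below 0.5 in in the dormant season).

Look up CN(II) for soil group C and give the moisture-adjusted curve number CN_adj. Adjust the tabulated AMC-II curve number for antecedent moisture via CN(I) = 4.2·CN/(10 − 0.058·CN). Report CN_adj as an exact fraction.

NRCS table: industrial district, soil group C → CN(II) = 91
Dry (AMC I): CN(I) = 4.2·91/(10 − 0.058·91) = (1911/5)/(2361/500) = 63700/787 ≈ 80.940

CN_adj = 63700/787 ≈ 80.940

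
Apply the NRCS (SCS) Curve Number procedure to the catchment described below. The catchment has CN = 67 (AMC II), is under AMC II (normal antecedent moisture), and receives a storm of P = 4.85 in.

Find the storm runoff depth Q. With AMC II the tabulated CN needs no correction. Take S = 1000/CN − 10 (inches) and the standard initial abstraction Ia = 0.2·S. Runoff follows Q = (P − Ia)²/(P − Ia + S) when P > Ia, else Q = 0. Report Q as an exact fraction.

Q = 26822041/15783860 in ≈ 1.699 in

CN(II) = 67; AMC II needs no correction.
S = 1000/67 − 10 = 330/67 in ≈ 4.925 in
Initial abstraction Ia = S/5 = (330/67)/5 = 66/67 ≈ 0.985 in
Excess rainfall: 4.850 − 0.985 = 3.865 in; P > Ia so Q > 0
Runoff Q = (P−Ia)²/(P−Ia+S) = (3.865)²/(3.865+4.925) = 26822041/15783860 ≈ 1.699 in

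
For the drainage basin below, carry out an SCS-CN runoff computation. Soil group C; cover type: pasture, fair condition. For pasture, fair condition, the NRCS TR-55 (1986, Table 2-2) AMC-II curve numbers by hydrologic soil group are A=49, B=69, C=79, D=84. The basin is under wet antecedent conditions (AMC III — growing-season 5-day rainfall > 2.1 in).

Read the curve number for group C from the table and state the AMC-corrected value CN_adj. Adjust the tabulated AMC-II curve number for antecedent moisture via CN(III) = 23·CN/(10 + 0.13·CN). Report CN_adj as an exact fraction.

NRCS table: pasture, fair condition, soil group C → CN(II) = 79
Adjust CN=79 to AMC III: 23·79/(10 + 0.13·79) → 1817 ÷ (2027/100) = 181700/2027 ≈ 89.640

CN_adj = 181700/2027 ≈ 89.640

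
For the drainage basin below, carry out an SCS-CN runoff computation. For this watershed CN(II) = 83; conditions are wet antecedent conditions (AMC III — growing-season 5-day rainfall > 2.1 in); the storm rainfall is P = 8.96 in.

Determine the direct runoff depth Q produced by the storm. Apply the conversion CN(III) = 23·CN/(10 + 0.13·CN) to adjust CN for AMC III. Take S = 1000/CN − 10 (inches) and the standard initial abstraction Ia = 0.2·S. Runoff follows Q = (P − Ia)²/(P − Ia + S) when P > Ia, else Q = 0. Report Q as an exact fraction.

Q = 10978638841/1376913975 in ≈ 7.973 in

Wet (AMC III): CN(III) = 23·83/(10 + 0.13·83) = 1909/(2079/100) = 190900/2079 ≈ 91.823
S = 1000/(190900/2079) − 10 = 1700/1909 in ≈ 0.891 in
Ia = 0.2·(1700/1909) = 340/1909 in ≈ 0.178 in
P − Ia = 8.960 − 0.178 = 419116/47725 ≈ 8.782 in (> 0, runoff occurs)
Q = (419116/47725)²/((419116/47725) + 1700/1909) = (175658221456/2277675625)/(461616/47725) = 10978638841/1376913975 in ≈ 7.973 in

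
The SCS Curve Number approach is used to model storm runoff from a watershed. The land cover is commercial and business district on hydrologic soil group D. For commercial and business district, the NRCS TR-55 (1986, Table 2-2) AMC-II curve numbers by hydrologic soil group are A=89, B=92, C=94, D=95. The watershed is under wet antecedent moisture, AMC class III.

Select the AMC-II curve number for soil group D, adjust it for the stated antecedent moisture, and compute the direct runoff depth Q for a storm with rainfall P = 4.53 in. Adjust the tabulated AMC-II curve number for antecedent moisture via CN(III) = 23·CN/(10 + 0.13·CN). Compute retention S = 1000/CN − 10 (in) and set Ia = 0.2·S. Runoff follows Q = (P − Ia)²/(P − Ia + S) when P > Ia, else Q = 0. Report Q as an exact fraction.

NRCS table: commercial and business district, soil group D → CN(II) = 95
Wet (AMC III): CN(III) = 23·95/(10 + 0.13·95) = 2185/(447/20) = 43700/447 ≈ 97.763
Max retention: S = 1000/(43700/447) − 10 = 100/437 in (≈ 0.229 in)
Ia = 0.2S: 0.2·0.229 = 0.046 in (exactly 20/437)
P − Ia = 4.530 − 0.046 = 195961/43700 ≈ 4.484 in (> 0, runoff occurs)
Runoff Q = (P−Ia)²/(P−Ia+S) = (4.484)²/(4.484+0.229) = 38400713521/9000495700 ≈ 4.267 in

Q = 38400713521/9000495700 in ≈ 4.267 in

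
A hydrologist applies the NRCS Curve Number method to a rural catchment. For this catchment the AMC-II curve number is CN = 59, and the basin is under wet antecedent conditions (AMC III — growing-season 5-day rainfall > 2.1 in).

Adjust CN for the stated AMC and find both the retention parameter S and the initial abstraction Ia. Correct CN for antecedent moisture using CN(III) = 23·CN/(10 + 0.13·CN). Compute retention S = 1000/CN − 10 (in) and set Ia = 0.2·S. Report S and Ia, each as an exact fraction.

S = 4100/1357 in ≈ 3.021 in; Ia = 820/1357 in ≈ 0.604 in

Adjust CN=59 to AMC III: 23·59/(10 + 0.13·59) → 1357 ÷ (1767/100) = 135700/1767 ≈ 76.797
Retention S: 1000/CN − 10 with CN=76.797 → S = 4100/1357 ≈ 3.021 in
Initial abstraction Ia = S/5 = (4100/1357)/5 = 820/1357 ≈ 0.604 in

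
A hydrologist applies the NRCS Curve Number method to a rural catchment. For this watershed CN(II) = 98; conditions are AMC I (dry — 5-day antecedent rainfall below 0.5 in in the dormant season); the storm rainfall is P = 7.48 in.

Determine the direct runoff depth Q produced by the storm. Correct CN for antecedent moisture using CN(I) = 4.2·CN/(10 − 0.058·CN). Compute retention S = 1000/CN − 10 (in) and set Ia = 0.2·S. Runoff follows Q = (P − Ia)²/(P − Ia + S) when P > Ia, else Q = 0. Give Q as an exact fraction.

Q = 36070745929/5207331675 in ≈ 6.927 in

Adjust CN=98 to AMC I: 4.2·98/(10 − 0.058·98) → (2058/5) ÷ (1079/250) = 102900/1079 ≈ 95.366
S = 1000/(102900/1079) − 10 = 500/1029 in ≈ 0.486 in
Ia = 0.2S: 0.2·0.486 = 0.097 in (exactly 100/1029)
Since P=7.480 > Ia=0.097: effective rainfall P−Ia = 189923/25725 in
Q: (189923/25725)² ÷ (202423/25725) = 36070745929/5207331675 in (≈ 6.927 in)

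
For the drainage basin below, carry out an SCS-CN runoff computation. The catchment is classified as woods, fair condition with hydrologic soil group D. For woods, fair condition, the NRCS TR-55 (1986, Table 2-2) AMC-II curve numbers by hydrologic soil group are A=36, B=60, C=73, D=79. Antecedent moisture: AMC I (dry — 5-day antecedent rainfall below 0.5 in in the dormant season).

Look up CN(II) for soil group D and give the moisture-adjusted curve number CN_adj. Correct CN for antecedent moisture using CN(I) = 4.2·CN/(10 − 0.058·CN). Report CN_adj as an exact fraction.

CN_adj = 7900/129 ≈ 61.240

NRCS table: woods, fair condition, soil group D → CN(II) = 79
Dry (AMC I): CN(I) = 4.2·79/(10 − 0.058·79) = (1659/5)/(2709/500) = 7900/129 ≈ 61.240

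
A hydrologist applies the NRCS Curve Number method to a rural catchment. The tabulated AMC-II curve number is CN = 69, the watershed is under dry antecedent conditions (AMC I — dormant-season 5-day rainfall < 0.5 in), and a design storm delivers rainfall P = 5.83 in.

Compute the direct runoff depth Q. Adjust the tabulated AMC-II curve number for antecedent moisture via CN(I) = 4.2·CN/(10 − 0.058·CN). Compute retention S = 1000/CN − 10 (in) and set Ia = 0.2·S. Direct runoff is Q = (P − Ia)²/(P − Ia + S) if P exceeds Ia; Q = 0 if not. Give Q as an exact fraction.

Q = 285975744289/302082738300 in ≈ 0.947 in

CN(I) from CN(II)=69: (4.2·69)/(10 − 0.058·69) = 144900/2999 ≈ 48.316
Max retention: S = 1000/(144900/2999) − 10 = 15500/1449 in (≈ 10.697 in)
Ia = 0.2·(15500/1449) = 3100/1449 in ≈ 2.139 in
Since P=5.830 > Ia=2.139: effective rainfall P−Ia = 534767/144900 in
Q = (534767/144900)²/((534767/144900) + 15500/1449) = (285975744289/20996010000)/(2084767/144900) = 285975744289/302082738300 in ≈ 0.947 in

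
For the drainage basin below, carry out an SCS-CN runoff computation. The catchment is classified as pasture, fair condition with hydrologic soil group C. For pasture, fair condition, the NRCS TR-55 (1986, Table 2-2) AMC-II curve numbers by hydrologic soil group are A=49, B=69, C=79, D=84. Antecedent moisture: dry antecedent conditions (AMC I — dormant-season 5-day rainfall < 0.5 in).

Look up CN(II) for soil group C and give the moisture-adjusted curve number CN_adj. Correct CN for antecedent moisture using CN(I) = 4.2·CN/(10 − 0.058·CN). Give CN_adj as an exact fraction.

CN_adj = 7900/129 ≈ 61.240

NRCS table: pasture, fair condition, soil group C → CN(II) = 79
Dry (AMC I): CN(I) = 4.2·79/(10 − 0.058·79) = (1659/5)/(2709/500) = 7900/129 ≈ 61.240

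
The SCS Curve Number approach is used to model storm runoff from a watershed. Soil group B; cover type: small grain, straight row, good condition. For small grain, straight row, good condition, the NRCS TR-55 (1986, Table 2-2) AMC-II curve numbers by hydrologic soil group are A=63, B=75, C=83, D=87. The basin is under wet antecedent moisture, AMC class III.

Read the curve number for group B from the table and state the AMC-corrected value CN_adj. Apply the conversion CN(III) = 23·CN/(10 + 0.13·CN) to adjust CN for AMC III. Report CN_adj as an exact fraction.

CN_adj = 6900/79 ≈ 87.342

NRCS table: small grain, straight row, good condition, soil group B → CN(II) = 75
CN(III) from CN(II)=75: (23·75)/(10 + 0.13·75) = 6900/79 ≈ 87.342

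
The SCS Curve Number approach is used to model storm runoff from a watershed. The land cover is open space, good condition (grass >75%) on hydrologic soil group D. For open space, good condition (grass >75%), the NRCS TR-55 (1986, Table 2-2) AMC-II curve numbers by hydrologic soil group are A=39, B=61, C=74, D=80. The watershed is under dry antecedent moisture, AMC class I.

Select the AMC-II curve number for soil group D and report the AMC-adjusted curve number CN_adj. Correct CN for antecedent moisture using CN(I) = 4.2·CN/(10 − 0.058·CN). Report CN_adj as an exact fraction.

CN_adj = 4200/67 ≈ 62.687

NRCS table: open space, good condition (grass >75%), soil group D → CN(II) = 80
Dry (AMC I): CN(I) = 4.2·80/(10 − 0.058·80) = 336/(134/25) = 4200/67 ≈ 62.687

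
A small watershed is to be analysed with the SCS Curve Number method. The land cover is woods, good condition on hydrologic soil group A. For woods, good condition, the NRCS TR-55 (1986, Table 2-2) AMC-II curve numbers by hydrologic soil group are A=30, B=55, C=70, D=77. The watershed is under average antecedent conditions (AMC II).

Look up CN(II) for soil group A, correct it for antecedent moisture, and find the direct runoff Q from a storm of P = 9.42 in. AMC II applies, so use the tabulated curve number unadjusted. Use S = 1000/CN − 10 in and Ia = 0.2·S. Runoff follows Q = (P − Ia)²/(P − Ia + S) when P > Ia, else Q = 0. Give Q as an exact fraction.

Q = 508369/631950 in ≈ 0.804 in

NRCS table: woods, good condition, soil group A → CN(II) = 30
AMC II — tabulated CN = 30 applies directly.
Retention S: 1000/CN − 10 with CN=30.000 → S = 70/3 ≈ 23.333 in
Ia = 0.2S: 0.2·23.333 = 4.667 in (exactly 14/3)
Since P=9.420 > Ia=4.667: effective rainfall P−Ia = 713/150 in
Runoff Q = (P−Ia)²/(P−Ia+S) = (4.753)²/(4.753+23.333) = 508369/631950 ≈ 0.804 in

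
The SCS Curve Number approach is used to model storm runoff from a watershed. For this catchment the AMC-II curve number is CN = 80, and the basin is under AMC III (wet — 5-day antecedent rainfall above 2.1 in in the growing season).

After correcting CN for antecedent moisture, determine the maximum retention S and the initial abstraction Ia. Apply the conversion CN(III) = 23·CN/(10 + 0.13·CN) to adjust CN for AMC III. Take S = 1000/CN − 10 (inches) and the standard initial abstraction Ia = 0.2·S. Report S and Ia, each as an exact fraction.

CN(III) from CN(II)=80: (23·80)/(10 + 0.13·80) = 4600/51 ≈ 90.196
Retention S: 1000/CN − 10 with CN=90.196 → S = 25/23 ≈ 1.087 in
Ia = 0.2S: 0.2·1.087 = 0.217 in (exactly 5/23)

S = 25/23 in ≈ 1.087 in; Ia = 5/23 in ≈ 0.217 in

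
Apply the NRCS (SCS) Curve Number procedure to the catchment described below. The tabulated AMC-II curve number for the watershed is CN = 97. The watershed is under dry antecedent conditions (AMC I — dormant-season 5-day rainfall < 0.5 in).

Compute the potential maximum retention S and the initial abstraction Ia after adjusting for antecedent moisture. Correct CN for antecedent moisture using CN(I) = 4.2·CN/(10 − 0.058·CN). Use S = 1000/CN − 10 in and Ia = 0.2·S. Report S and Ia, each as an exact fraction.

S = 500/679 in ≈ 0.736 in; Ia = 100/679 in ≈ 0.147 in

Dry (AMC I): CN(I) = 4.2·97/(10 − 0.058·97) = (2037/5)/(2187/500) = 67900/729 ≈ 93.141
Max retention: S = 1000/(67900/729) − 10 = 500/679 in (≈ 0.736 in)
Ia = 0.2·(500/679) = 100/679 in ≈ 0.147 in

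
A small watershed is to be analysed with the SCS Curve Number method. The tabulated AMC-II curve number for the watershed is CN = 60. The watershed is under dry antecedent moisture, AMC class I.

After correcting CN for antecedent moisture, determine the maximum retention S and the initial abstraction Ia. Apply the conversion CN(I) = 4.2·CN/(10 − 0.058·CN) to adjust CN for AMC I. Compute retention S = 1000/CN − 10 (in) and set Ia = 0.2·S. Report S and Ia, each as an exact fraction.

S = 1000/63 in ≈ 15.873 in; Ia = 200/63 in ≈ 3.175 in

Adjust CN=60 to AMC I: 4.2·60/(10 − 0.058·60) → 252 ÷ (163/25) = 6300/163 ≈ 38.650
Max retention: S = 1000/(6300/163) − 10 = 1000/63 in (≈ 15.873 in)
Ia = 0.2S: 0.2·15.873 = 3.175 in (exactly 200/63)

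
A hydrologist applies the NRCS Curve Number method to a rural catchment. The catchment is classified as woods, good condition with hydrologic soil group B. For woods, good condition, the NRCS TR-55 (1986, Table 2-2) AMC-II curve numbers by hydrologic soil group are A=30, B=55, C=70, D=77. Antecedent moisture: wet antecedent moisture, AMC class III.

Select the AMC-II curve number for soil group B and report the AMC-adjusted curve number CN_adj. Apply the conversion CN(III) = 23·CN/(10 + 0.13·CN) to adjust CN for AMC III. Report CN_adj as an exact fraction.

NRCS table: woods, good condition, soil group B → CN(II) = 55
Wet (AMC III): CN(III) = 23·55/(10 + 0.13·55) = 1265/(343/20) = 25300/343 ≈ 73.761

CN_adj = 25300/343 ≈ 73.761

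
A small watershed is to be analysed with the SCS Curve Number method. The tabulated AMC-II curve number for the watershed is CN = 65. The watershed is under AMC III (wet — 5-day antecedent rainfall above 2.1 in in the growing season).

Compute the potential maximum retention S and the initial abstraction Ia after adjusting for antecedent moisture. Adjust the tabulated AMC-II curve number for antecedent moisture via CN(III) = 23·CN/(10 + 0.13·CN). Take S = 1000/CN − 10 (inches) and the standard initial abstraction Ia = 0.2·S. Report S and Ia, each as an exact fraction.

S = 700/299 in ≈ 2.341 in; Ia = 140/299 in ≈ 0.468 in

Adjust CN=65 to AMC III: 23·65/(10 + 0.13·65) → 1495 ÷ (369/20) = 29900/369 ≈ 81.030
S = 1000/(29900/369) − 10 = 700/299 in ≈ 2.341 in
Initial abstraction Ia = S/5 = (700/299)/5 = 140/299 ≈ 0.468 in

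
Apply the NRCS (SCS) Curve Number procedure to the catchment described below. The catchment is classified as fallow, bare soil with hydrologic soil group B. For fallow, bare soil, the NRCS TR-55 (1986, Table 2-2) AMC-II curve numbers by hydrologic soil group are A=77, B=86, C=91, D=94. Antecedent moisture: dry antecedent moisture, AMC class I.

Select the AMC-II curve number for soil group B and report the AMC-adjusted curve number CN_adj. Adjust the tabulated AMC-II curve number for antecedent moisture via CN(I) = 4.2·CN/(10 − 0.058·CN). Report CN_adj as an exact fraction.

CN_adj = 12900/179 ≈ 72.067

NRCS table: fallow, bare soil, soil group B → CN(II) = 86
CN(I) from CN(II)=86: (4.2·86)/(10 − 0.058·86) = 12900/179 ≈ 72.067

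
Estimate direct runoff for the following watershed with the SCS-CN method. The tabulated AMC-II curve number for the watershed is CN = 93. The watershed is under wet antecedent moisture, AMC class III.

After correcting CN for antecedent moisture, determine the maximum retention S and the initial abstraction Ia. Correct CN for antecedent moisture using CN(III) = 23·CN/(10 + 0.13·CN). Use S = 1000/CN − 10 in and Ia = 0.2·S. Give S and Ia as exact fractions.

CN(III) from CN(II)=93: (23·93)/(10 + 0.13·93) = 213900/2209 ≈ 96.831
S = 1000/(213900/2209) − 10 = 700/2139 in ≈ 0.327 in
Ia = 0.2S: 0.2·0.327 = 0.065 in (exactly 140/2139)

S = 700/2139 in ≈ 0.327 in; Ia = 140/2139 in ≈ 0.065 in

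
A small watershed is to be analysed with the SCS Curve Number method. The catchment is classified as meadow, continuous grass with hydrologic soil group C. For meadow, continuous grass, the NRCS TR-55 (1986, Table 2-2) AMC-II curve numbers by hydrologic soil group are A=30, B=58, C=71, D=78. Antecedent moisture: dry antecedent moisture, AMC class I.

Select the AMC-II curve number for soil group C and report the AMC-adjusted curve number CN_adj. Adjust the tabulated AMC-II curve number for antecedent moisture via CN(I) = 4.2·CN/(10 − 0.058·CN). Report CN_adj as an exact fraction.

CN_adj = 149100/2941 ≈ 50.697

NRCS table: meadow, continuous grass, soil group C → CN(II) = 71
Dry (AMC I): CN(I) = 4.2·71/(10 − 0.058·71) = (1491/5)/(2941/500) = 149100/2941 ≈ 50.697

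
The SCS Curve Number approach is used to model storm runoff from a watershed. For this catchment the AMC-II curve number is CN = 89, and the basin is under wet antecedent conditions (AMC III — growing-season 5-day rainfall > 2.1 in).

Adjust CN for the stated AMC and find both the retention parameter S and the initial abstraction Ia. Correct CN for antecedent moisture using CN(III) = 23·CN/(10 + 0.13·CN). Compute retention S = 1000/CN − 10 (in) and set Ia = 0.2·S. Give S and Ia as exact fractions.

CN(III) from CN(II)=89: (23·89)/(10 + 0.13·89) = 204700/2157 ≈ 94.900
Max retention: S = 1000/(204700/2157) − 10 = 1100/2047 in (≈ 0.537 in)
Ia = 0.2S: 0.2·0.537 = 0.107 in (exactly 220/2047)

S = 1100/2047 in ≈ 0.537 in; Ia = 220/2047 in ≈ 0.107 in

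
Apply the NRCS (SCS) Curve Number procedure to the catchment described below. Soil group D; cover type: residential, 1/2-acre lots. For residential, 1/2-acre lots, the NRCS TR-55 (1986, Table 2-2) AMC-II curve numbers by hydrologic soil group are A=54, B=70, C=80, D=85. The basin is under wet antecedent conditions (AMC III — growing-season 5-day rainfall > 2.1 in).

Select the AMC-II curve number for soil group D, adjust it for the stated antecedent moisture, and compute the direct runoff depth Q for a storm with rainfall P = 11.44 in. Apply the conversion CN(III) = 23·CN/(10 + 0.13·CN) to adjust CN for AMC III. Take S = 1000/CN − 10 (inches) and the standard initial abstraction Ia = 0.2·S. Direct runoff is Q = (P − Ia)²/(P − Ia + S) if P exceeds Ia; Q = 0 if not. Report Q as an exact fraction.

NRCS table: residential, 1/2-acre lots, soil group D → CN(II) = 85
CN(III) from CN(II)=85: (23·85)/(10 + 0.13·85) = 39100/421 ≈ 92.874
S = 1000/(39100/421) − 10 = 300/391 in ≈ 0.767 in
Initial abstraction Ia = S/5 = (300/391)/5 = 60/391 ≈ 0.153 in
P − Ia = 11.440 − 0.153 = 110326/9775 ≈ 11.287 in (> 0, runoff occurs)
Q: (110326/9775)² ÷ (117826/9775) = 6085913138/575874575 in (≈ 10.568 in)

Q = 6085913138/575874575 in ≈ 10.568 in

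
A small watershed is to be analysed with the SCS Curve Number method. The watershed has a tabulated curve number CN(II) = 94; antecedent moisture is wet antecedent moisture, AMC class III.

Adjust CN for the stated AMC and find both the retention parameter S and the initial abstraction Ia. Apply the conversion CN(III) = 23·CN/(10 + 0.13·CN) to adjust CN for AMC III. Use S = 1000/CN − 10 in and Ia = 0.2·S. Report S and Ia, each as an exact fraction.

Adjust CN=94 to AMC III: 23·94/(10 + 0.13·94) → 2162 ÷ (1111/50) = 108100/1111 ≈ 97.300
S = 1000/(108100/1111) − 10 = 300/1081 in ≈ 0.278 in
Initial abstraction Ia = S/5 = (300/1081)/5 = 60/1081 ≈ 0.056 in

S = 300/1081 in ≈ 0.278 in; Ia = 60/1081 in ≈ 0.056 in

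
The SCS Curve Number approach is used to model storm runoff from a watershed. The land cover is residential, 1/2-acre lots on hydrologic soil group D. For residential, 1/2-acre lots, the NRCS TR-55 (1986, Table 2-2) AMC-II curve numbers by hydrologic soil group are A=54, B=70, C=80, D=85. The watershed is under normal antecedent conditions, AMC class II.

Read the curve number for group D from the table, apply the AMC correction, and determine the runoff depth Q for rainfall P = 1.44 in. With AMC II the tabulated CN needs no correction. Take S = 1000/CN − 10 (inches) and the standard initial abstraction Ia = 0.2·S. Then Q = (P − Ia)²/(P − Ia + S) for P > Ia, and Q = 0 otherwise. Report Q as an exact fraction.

Q = 17787/42925 in ≈ 0.414 in

NRCS table: residential, 1/2-acre lots, soil group D → CN(II) = 85
AMC II — tabulated CN = 85 applies directly.
Retention S: 1000/CN − 10 with CN=85.000 → S = 30/17 ≈ 1.765 in
Initial abstraction Ia = S/5 = (30/17)/5 = 6/17 ≈ 0.353 in
Since P=1.440 > Ia=0.353: effective rainfall P−Ia = 462/425 in
Runoff Q = (P−Ia)²/(P−Ia+S) = (1.087)²/(1.087+1.765) = 17787/42925 ≈ 0.414 in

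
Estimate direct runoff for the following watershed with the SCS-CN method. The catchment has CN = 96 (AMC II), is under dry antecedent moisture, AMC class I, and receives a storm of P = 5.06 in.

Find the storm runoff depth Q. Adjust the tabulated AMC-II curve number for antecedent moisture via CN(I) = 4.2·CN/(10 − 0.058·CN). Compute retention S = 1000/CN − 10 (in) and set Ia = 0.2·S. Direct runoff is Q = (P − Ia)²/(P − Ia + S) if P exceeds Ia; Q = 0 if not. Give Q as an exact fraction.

Q = 117259298/29041425 in ≈ 4.038 in

Adjust CN=96 to AMC I: 4.2·96/(10 − 0.058·96) → (2016/5) ÷ (554/125) = 25200/277 ≈ 90.975
Retention S: 1000/CN − 10 with CN=90.975 → S = 125/126 ≈ 0.992 in
Ia = 0.2·(125/126) = 25/126 in ≈ 0.198 in
Since P=5.060 > Ia=0.198: effective rainfall P−Ia = 7657/1575 in
Q = (7657/1575)²/((7657/1575) + 125/126) = (58629649/2480625)/(18439/3150) = 117259298/29041425 in ≈ 4.038 in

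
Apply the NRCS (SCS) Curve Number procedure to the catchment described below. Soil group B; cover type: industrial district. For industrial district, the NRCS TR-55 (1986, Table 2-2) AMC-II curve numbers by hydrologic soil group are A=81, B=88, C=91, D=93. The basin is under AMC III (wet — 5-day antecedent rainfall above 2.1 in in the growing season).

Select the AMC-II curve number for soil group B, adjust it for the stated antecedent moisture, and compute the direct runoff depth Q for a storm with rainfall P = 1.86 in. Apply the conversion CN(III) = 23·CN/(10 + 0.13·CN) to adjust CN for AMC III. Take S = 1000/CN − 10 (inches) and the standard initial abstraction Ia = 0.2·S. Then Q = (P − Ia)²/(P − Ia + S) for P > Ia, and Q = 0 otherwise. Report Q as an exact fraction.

NRCS table: industrial district, soil group B → CN(II) = 88
Wet (AMC III): CN(III) = 23·88/(10 + 0.13·88) = 2024/(536/25) = 6325/67 ≈ 94.403
S = 1000/(6325/67) − 10 = 150/253 in ≈ 0.593 in
Ia = 0.2·(150/253) = 30/253 in ≈ 0.119 in
Since P=1.860 > Ia=0.119: effective rainfall P−Ia = 22029/12650 in
Runoff Q = (P−Ia)²/(P−Ia+S) = (1.741)²/(1.741+0.593) = 53919649/41504650 ≈ 1.299 in

Q = 53919649/41504650 in ≈ 1.299 in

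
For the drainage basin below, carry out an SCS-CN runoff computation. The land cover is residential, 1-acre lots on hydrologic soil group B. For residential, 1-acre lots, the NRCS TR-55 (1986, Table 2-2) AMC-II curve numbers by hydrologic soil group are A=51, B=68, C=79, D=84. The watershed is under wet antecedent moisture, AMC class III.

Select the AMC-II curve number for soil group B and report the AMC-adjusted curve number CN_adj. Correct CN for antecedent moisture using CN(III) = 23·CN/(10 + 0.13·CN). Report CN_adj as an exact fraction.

CN_adj = 39100/471 ≈ 83.015

NRCS table: residential, 1-acre lots, soil group B → CN(II) = 68
CN(III) from CN(II)=68: (23·68)/(10 + 0.13·68) = 39100/471 ≈ 83.015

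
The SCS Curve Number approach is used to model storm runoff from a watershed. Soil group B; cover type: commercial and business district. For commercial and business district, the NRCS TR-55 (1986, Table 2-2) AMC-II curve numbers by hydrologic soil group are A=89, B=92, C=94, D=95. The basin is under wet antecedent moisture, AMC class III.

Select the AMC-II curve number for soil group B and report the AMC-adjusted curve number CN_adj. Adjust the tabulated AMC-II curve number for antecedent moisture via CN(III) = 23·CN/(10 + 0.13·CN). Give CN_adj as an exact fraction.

NRCS table: commercial and business district, soil group B → CN(II) = 92
Wet (AMC III): CN(III) = 23·92/(10 + 0.13·92) = 2116/(549/25) = 52900/549 ≈ 96.357

CN_adj = 52900/549 ≈ 96.357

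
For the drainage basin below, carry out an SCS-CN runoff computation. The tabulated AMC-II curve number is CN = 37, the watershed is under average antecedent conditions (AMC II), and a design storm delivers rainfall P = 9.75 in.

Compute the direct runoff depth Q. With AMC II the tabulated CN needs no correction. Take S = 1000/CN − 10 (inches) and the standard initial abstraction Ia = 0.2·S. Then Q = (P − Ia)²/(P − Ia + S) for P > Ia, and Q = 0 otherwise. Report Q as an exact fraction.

Q = 293907/170644 in ≈ 1.722 in

AMC II — tabulated CN = 37 applies directly.
Retention S: 1000/CN − 10 with CN=37.000 → S = 630/37 ≈ 17.027 in
Initial abstraction Ia = S/5 = (630/37)/5 = 126/37 ≈ 3.405 in
Excess rainfall: 9.750 − 3.405 = 6.345 in; P > Ia so Q > 0
Q = (939/148)²/((939/148) + 630/37) = (881721/21904)/(3459/148) = 293907/170644 in ≈ 1.722 in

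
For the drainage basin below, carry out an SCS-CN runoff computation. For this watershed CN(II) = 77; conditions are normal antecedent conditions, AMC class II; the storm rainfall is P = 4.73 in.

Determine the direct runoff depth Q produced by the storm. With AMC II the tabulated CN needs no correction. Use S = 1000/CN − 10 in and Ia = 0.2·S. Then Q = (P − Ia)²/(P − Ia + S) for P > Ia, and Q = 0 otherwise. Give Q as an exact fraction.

CN(II) = 77; AMC II needs no correction.
Max retention: S = 1000/77 − 10 = 230/77 in (≈ 2.987 in)
Ia = 0.2·(230/77) = 46/77 in ≈ 0.597 in
P − Ia = 4.730 − 0.597 = 31821/7700 ≈ 4.133 in (> 0, runoff occurs)
Q = (31821/7700)²/((31821/7700) + 230/77) = (1012576041/59290000)/(54821/7700) = 1012576041/422121700 in ≈ 2.399 in

Q = 1012576041/422121700 in ≈ 2.399 in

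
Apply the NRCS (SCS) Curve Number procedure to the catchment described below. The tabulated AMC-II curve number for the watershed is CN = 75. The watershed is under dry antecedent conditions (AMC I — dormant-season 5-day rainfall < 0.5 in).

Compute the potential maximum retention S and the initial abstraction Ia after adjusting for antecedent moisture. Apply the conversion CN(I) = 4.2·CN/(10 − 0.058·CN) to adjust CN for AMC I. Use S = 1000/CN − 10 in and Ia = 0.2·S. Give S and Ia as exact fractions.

S = 500/63 in ≈ 7.937 in; Ia = 100/63 in ≈ 1.587 in

Adjust CN=75 to AMC I: 4.2·75/(10 − 0.058·75) → 315 ÷ (113/20) = 6300/113 ≈ 55.752
Retention S: 1000/CN − 10 with CN=55.752 → S = 500/63 ≈ 7.937 in
Initial abstraction Ia = S/5 = (500/63)/5 = 100/63 ≈ 1.587 in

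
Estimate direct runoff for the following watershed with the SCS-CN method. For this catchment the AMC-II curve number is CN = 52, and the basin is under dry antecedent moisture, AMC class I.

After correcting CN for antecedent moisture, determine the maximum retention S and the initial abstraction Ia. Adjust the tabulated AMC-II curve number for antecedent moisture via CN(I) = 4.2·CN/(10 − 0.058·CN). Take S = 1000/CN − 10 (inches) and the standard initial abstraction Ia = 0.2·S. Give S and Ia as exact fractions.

S = 2000/91 in ≈ 21.978 in; Ia = 400/91 in ≈ 4.396 in

CN(I) from CN(II)=52: (4.2·52)/(10 − 0.058·52) = 9100/291 ≈ 31.271
Max retention: S = 1000/(9100/291) − 10 = 2000/91 in (≈ 21.978 in)
Initial abstraction Ia = S/5 = (2000/91)/5 = 400/91 ≈ 4.396 in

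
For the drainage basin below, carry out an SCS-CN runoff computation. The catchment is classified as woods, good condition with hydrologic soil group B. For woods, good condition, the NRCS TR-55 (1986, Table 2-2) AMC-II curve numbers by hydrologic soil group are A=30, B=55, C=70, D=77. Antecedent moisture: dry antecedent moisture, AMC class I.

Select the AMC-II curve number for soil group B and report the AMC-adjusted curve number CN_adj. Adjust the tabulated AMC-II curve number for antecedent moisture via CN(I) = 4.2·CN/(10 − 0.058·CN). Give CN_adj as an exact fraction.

CN_adj = 7700/227 ≈ 33.921

NRCS table: woods, good condition, soil group B → CN(II) = 55
Adjust CN=55 to AMC I: 4.2·55/(10 − 0.058·55) → 231 ÷ (681/100) = 7700/227 ≈ 33.921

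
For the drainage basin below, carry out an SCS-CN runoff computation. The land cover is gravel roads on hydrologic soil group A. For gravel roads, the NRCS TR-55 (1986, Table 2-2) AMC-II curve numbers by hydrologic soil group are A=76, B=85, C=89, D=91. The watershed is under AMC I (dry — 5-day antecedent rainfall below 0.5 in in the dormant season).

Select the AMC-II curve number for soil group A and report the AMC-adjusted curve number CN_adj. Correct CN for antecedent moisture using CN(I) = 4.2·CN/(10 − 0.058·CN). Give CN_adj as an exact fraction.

CN_adj = 13300/233 ≈ 57.082

NRCS table: gravel roads, soil group A → CN(II) = 76
Adjust CN=76 to AMC I: 4.2·76/(10 − 0.058·76) → (1596/5) ÷ (699/125) = 13300/233 ≈ 57.082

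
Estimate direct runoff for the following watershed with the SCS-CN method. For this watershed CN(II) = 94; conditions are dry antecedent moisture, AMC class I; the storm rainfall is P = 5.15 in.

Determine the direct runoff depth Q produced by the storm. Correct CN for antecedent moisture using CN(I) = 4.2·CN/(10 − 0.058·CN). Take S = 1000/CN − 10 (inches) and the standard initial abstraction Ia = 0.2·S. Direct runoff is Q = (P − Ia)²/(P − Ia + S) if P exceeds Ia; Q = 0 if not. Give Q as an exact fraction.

Q = 1016780769/275616460 in ≈ 3.689 in

CN(I) from CN(II)=94: (4.2·94)/(10 − 0.058·94) = 32900/379 ≈ 86.807
Retention S: 1000/CN − 10 with CN=86.807 → S = 500/329 ≈ 1.520 in
Ia = 0.2·(500/329) = 100/329 in ≈ 0.304 in
Excess rainfall: 5.150 − 0.304 = 4.846 in; P > Ia so Q > 0
Q = (31887/6580)²/((31887/6580) + 500/329) = (1016780769/43296400)/(41887/6580) = 1016780769/275616460 in ≈ 3.689 in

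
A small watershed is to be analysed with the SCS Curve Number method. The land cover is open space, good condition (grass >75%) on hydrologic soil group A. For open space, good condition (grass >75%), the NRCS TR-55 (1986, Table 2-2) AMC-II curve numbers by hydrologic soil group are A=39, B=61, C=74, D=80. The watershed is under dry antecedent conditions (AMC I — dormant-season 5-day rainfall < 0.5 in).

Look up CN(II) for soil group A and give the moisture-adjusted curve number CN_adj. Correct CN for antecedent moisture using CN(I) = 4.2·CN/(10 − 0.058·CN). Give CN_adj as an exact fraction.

NRCS table: open space, good condition (grass >75%), soil group A → CN(II) = 39
Dry (AMC I): CN(I) = 4.2·39/(10 − 0.058·39) = (819/5)/(3869/500) = 81900/3869 ≈ 21.168

CN_adj = 81900/3869 ≈ 21.168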